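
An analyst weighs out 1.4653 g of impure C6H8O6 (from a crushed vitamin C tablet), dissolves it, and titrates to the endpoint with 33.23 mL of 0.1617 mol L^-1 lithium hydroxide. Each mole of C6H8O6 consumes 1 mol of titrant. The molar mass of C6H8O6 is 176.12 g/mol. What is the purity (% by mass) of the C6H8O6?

64.6%

n(LiOH) = 0.1617 x 0.03323 = 0.005373 mol.
n(C6H8O6) = 0.005373 / 1 = 0.005373 mol.
mass of C6H8O6 = 0.005373 x 176.12 = 0.9463 g.
% purity = 0.9463 / 1.4653 x 100 = 64.6%.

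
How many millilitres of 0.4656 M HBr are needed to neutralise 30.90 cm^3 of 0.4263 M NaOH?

n(NaOH) = 0.4263 mol/L x 0.03090 L = 0.01317 mol.
At equivalence n(HBr) = n(NaOH) = 0.01317 mol.
V(HBr) = 0.01317 / 0.4656 = 0.02829 L = 28.3 mL.

28.3 mL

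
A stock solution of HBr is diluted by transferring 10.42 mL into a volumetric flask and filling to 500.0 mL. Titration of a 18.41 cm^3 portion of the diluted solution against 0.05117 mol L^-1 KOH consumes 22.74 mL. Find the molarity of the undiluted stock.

n(KOH) = 0.05117 x 0.02274 = 0.001164 mol.
n(HBr) in the aliquot = 0.001164 mol.
[diluted HBr] = 0.001164 / 0.01841 = 0.06321 M.
Dilution factor = 500.0/10.42 = 47.98, so [stock] = 0.06321 x 47.98 = 3.03 M.

3.03 M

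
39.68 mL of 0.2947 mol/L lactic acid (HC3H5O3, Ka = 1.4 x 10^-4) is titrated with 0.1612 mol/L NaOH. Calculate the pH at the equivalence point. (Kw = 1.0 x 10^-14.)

n(HC3H5O3) = 0.2947 x 0.03968 = 0.01169 mol; V(NaOH) at equivalence = 0.01169/0.1612 = 0.07254 L.
At equivalence all the acid is converted to C3H5O3-; total volume = 0.03968 + 0.07254 = 0.1122 L, so [C3H5O3-] = 0.01169/0.1122 = 0.1042 M.
Kb = Kw/Ka = 1.0e-14 / 1.4 x 10^-4 = 7.14e-11.
[OH^-] = sqrt(Kb x [C3H5O3-]) = sqrt(7.14e-11 x 0.1042) = 2.73e-6 M.
pOH = 5.56, so pH = 14.00 - 5.56 = 8.44.

8.44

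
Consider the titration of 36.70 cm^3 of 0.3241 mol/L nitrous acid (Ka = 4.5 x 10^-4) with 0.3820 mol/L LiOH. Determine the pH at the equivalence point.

n(HNO2) = 0.3241 x 0.03670 = 0.01189 mol; V(LiOH) at equivalence = 0.01189/0.3820 = 0.03114 L.
At equivalence all the acid is converted to NO2-; total volume = 0.03670 + 0.03114 = 0.06784 L, so [NO2-] = 0.01189/0.06784 = 0.1753 M.
Kb = Kw/Ka = 1.0e-14 / 4.5 x 10^-4 = 2.22e-11.
[OH^-] = sqrt(Kb x [NO2-]) = sqrt(2.22e-11 x 0.1753) = 1.97e-6 M.
pOH = 5.70, so pH = 14.00 - 5.70 = 8.30.

8.30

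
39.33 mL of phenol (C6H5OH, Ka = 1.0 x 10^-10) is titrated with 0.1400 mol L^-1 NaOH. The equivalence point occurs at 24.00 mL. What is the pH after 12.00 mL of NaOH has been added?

10.00

12.00 mL is exactly half the equivalence volume (24.00/2), i.e. the half-equivalence point.
There, n(HA) = n(A^-), so pH = pKa = -log(1.0 x 10^-10) = 10.00.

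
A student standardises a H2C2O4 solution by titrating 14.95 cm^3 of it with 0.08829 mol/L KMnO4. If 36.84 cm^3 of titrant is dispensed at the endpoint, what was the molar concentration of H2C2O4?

0.544 M

n(KMnO4) = 0.08829 x 0.03684 = 0.003253 mol.
From the balanced equation, 2 mol KMnO4 reacts with 5 mol H2C2O4, so n(H2C2O4) = 0.003253 x 5/2 = 0.008132 mol.
[H2C2O4] = 0.008132 / 0.01495 L = 0.544 M.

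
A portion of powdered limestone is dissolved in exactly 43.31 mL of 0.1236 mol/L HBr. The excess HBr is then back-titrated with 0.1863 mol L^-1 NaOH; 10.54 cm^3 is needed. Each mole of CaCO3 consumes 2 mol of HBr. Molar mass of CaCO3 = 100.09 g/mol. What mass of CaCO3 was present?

Total n(HBr) added = 0.1236 x 0.04331 = 0.005353 mol.
n(NaOH) used = 0.1863 x 0.01054 = 0.001964 mol, which equals the excess n(HBr).
So n(HBr) consumed by the sample = 0.005353 - 0.001964 = 0.003390 mol.
n(CaCO3) = 0.003390 / 2 = 0.001695 mol.
mass = 0.001695 mol x 100.09 g/mol = 0.170 g.

0.170 g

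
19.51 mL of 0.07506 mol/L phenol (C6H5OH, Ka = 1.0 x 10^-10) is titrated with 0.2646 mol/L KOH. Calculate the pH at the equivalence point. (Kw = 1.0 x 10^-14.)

n(C6H5OH) = 0.07506 x 0.01951 = 0.001464 mol; V(KOH) at equivalence = 0.001464/0.2646 = 0.005534 L.
At equivalence all the acid is converted to C6H5O-; total volume = 0.01951 + 0.005534 = 0.02504 L, so [C6H5O-] = 0.001464/0.02504 = 0.05847 M.
Kb = Kw/Ka = 1.0e-14 / 1.0 x 10^-10 = 0.000100.
[OH^-] = sqrt(Kb x [C6H5O-]) = sqrt(0.000100 x 0.05847) = 0.00242 M.
pOH = 2.62, so pH = 14.00 - 2.62 = 11.38.

11.38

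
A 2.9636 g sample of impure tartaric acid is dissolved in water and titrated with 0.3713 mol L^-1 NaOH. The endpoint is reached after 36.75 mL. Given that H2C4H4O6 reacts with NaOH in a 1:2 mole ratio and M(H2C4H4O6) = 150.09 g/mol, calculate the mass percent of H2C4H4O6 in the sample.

n(NaOH) = 0.3713 x 0.03675 = 0.01365 mol.
n(H2C4H4O6) = 0.01365 / 2 = 0.006823 mol.
mass of H2C4H4O6 = 0.006823 x 150.09 = 1.024 g.
% purity = 1.024 / 2.9636 x 100 = 34.6%.

34.6%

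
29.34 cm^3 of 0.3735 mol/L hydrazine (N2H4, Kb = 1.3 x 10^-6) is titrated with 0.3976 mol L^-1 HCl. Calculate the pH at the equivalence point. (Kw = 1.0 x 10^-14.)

n(N2H4) = 0.3735 x 0.02934 = 0.01096 mol; V(HCl) at equivalence = 0.01096/0.3976 = 0.02756 L.
At equivalence the base is fully converted to N2H5+; total volume = 0.05690 L, so [N2H5+] = 0.01096/0.05690 = 0.1926 M.
Ka(N2H5+) = Kw/Kb = 1.0e-14 / 1.3 x 10^-6 = 7.69e-9.
[H^+] = sqrt(Ka x [N2H5+]) = sqrt(7.69e-9 x 0.1926) = 3.85e-5 M.
pH = -log(3.85e-5) = 4.41.

4.41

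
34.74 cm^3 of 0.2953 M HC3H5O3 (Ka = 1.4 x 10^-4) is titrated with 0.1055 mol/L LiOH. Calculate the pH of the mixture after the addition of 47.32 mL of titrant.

3.83

Initial n(HC3H5O3) = 0.2953 x 0.03474 = 0.01026 mol.
n(LiOH) added = 0.1055 x 0.04732 = 0.004992 mol, converting that many moles of HC3H5O3 to C3H5O3-.
Remaining n(HC3H5O3) = 0.005266 mol; n(C3H5O3-) = 0.004992 mol.
By Henderson-Hasselbalch, pH = pKa + log([A^-]/[HA]) = 3.85 + log(0.004992/0.005266) = 3.85 + (-0.02) = 3.83.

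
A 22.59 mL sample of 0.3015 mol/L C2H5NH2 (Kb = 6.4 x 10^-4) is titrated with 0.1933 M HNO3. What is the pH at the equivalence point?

5.87

n(C2H5NH2) = 0.3015 x 0.02259 = 0.006811 mol; V(HNO3) at equivalence = 0.006811/0.1933 = 0.03523 L.
At equivalence the base is fully converted to C2H5NH3+; total volume = 0.05782 L, so [C2H5NH3+] = 0.006811/0.05782 = 0.1178 M.
Ka(C2H5NH3+) = Kw/Kb = 1.0e-14 / 6.4 x 10^-4 = 1.56e-11.
[H^+] = sqrt(Ka x [C2H5NH3+]) = sqrt(1.56e-11 x 0.1178) = 1.36e-6 M.
pH = -log(1.36e-6) = 5.87.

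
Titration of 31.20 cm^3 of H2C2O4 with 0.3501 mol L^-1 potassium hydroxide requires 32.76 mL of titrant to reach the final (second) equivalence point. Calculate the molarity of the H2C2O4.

n(KOH) = 0.3501 x 0.03276 = 0.01147 mol.
At the final (second) equivalence point, 2 mol OH^- react per mol H2C2O4, so n(H2C2O4) = 0.01147 / 2 = 0.005735 mol.
[H2C2O4] = 0.005735 / 0.03120 L = 0.184 M.

0.184 M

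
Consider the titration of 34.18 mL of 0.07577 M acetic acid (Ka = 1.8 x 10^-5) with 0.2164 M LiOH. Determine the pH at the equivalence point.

n(CH3COOH) = 0.07577 x 0.03418 = 0.002590 mol; V(LiOH) at equivalence = 0.002590/0.2164 = 0.01197 L.
At equivalence all the acid is converted to CH3COO-; total volume = 0.03418 + 0.01197 = 0.04615 L, so [CH3COO-] = 0.002590/0.04615 = 0.05612 M.
Kb = Kw/Ka = 1.0e-14 / 1.8 x 10^-5 = 5.56e-10.
[OH^-] = sqrt(Kb x [CH3COO-]) = sqrt(5.56e-10 x 0.05612) = 5.58e-6 M.
pOH = 5.25, so pH = 14.00 - 5.25 = 8.75.

8.75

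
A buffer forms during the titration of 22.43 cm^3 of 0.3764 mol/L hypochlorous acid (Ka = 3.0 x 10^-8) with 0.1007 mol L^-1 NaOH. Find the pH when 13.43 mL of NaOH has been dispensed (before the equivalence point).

Initial n(HClO) = 0.3764 x 0.02243 = 0.008443 mol.
n(NaOH) added = 0.1007 x 0.01343 = 0.001352 mol, converting that many moles of HClO to ClO-.
Remaining n(HClO) = 0.007090 mol; n(ClO-) = 0.001352 mol.
By Henderson-Hasselbalch, pH = pKa + log([A^-]/[HA]) = 7.52 + log(0.001352/0.007090) = 7.52 + (-0.72) = 6.80.

6.80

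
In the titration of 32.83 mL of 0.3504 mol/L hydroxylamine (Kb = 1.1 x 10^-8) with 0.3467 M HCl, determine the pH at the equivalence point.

n(NH2OH) = 0.3504 x 0.03283 = 0.01150 mol; V(HCl) at equivalence = 0.01150/0.3467 = 0.03318 L.
At equivalence the base is fully converted to NH3OH+; total volume = 0.06601 L, so [NH3OH+] = 0.01150/0.06601 = 0.1743 M.
Ka(NH3OH+) = Kw/Kb = 1.0e-14 / 1.1 x 10^-8 = 9.09e-7.
[H^+] = sqrt(Ka x [NH3OH+]) = sqrt(9.09e-7 x 0.1743) = 0.000398 M.
pH = -log(0.000398) = 3.40.

3.40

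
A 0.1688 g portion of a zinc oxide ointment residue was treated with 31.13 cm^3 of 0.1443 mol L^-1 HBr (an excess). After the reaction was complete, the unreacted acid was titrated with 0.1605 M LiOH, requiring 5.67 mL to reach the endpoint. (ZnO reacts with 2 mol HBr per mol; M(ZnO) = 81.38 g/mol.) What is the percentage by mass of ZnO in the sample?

86.3%

Total n(HBr) added = 0.1443 x 0.03113 = 0.004492 mol.
n(LiOH) used = 0.1605 x 0.005670 = 0.0009100 mol, which equals the excess n(HBr).
So n(HBr) consumed by the sample = 0.004492 - 0.0009100 = 0.003582 mol.
n(ZnO) = 0.003582 / 2 = 0.001791 mol.
mass ZnO = 0.001791 x 81.38 = 0.1458 g, so %ZnO = 0.1458/0.1688 x 100 = 86.3%.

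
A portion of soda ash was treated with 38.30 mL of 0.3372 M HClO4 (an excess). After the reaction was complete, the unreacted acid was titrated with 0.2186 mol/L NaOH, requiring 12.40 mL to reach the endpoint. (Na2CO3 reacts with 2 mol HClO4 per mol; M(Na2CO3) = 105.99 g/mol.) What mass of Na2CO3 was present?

Total n(HClO4) added = 0.3372 x 0.03830 = 0.01291 mol.
n(NaOH) used = 0.2186 x 0.01240 = 0.002711 mol, which equals the excess n(HClO4).
So n(HClO4) consumed by the sample = 0.01291 - 0.002711 = 0.01020 mol.
n(Na2CO3) = 0.01020 / 2 = 0.005102 mol.
mass = 0.005102 mol x 105.99 g/mol = 0.541 g.

0.541 g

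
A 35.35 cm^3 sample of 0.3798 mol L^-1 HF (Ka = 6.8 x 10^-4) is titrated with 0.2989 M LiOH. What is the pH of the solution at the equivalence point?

8.20

n(HF) = 0.3798 x 0.03535 = 0.01343 mol; V(LiOH) at equivalence = 0.01343/0.2989 = 0.04492 L.
At equivalence all the acid is converted to F-; total volume = 0.03535 + 0.04492 = 0.08027 L, so [F-] = 0.01343/0.08027 = 0.1673 M.
Kb = Kw/Ka = 1.0e-14 / 6.8 x 10^-4 = 1.47e-11.
[OH^-] = sqrt(Kb x [F-]) = sqrt(1.47e-11 x 0.1673) = 1.57e-6 M.
pOH = 5.80, so pH = 14.00 - 5.80 = 8.20.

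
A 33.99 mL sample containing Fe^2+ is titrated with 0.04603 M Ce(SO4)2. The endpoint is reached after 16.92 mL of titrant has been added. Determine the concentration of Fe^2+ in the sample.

0.0229 M

n(Ce(SO4)2) = 0.04603 x 0.01692 = 0.0007788 mol.
From the balanced equation, 1 mol Ce(SO4)2 reacts with 1 mol Fe^2+, so n(Fe^2+) = 0.0007788 x 1/1 = 0.0007788 mol.
[Fe^2+] = 0.0007788 / 0.03399 L = 0.0229 M.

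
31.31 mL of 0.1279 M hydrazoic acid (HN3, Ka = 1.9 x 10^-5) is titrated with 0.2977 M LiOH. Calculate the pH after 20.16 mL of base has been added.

n(acid) = 0.1279 x 0.03131 = 0.004005 mol; n(LiOH) added = 0.2977 x 0.02016 = 0.006002 mol.
Base is in excess by 0.006002 - 0.004005 = 0.001997 mol in a total volume of 0.05147 L.
[OH^-] = 0.001997/0.05147 = 0.03880 M, so pOH = 1.41 and pH = 14.00 - 1.41 = 12.59.

12.59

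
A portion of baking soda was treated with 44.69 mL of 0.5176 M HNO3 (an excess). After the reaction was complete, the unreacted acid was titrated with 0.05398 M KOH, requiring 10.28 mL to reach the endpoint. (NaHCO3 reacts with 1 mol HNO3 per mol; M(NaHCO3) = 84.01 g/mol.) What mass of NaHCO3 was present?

1.90 g

Total n(HNO3) added = 0.5176 x 0.04469 = 0.02313 mol.
n(KOH) used = 0.05398 x 0.01028 = 0.0005549 mol, which equals the excess n(HNO3).
So n(HNO3) consumed by the sample = 0.02313 - 0.0005549 = 0.02258 mol.
n(NaHCO3) = 0.02258 / 1 = 0.02258 mol.
mass = 0.02258 mol x 84.01 g/mol = 1.90 g.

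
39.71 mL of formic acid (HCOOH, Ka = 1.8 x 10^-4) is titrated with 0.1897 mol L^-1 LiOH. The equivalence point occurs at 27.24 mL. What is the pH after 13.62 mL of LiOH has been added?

3.74

13.62 mL is exactly half the equivalence volume (27.24/2), i.e. the half-equivalence point.
There, n(HA) = n(A^-), so pH = pKa = -log(1.8 x 10^-4) = 3.74.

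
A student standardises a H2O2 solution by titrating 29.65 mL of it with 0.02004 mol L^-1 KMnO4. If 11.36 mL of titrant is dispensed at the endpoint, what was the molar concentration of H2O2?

0.0192 M

n(KMnO4) = 0.02004 x 0.01136 = 0.0002277 mol.
From the balanced equation, 2 mol KMnO4 reacts with 5 mol H2O2, so n(H2O2) = 0.0002277 x 5/2 = 0.0005691 mol.
[H2O2] = 0.0005691 / 0.02965 L = 0.0192 M.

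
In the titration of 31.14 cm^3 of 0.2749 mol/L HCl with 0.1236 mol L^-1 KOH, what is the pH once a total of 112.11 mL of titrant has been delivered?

12.57

n(acid) = 0.2749 x 0.03114 = 0.008560 mol; n(KOH) added = 0.1236 x 0.1121 = 0.01386 mol.
Base is in excess by 0.01386 - 0.008560 = 0.005296 mol in a total volume of 0.1432 L.
[OH^-] = 0.005296/0.1432 = 0.03697 M, so pOH = 1.43 and pH = 14.00 - 1.43 = 12.57.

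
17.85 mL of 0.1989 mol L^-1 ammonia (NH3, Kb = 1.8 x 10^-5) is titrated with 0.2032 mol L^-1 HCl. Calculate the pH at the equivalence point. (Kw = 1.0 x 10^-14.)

n(NH3) = 0.1989 x 0.01785 = 0.003550 mol; V(HCl) at equivalence = 0.003550/0.2032 = 0.01747 L.
At equivalence the base is fully converted to NH4+; total volume = 0.03532 L, so [NH4+] = 0.003550/0.03532 = 0.1005 M.
Ka(NH4+) = Kw/Kb = 1.0e-14 / 1.8 x 10^-5 = 5.56e-10.
[H^+] = sqrt(Ka x [NH4+]) = sqrt(5.56e-10 x 0.1005) = 7.47e-6 M.
pH = -log(7.47e-6) = 5.13.

5.13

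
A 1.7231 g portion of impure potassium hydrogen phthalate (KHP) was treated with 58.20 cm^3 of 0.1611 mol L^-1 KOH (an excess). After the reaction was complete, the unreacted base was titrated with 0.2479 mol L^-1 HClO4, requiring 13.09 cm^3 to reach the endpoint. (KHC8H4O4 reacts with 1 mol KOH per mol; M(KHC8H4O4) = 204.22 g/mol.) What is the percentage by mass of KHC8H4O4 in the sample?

Total n(KOH) added = 0.1611 x 0.05820 = 0.009376 mol.
n(HClO4) used = 0.2479 x 0.01309 = 0.003245 mol, which equals the excess n(KOH).
So n(KOH) consumed by the sample = 0.009376 - 0.003245 = 0.006131 mol.
n(KHC8H4O4) = 0.006131 / 1 = 0.006131 mol.
mass KHC8H4O4 = 0.006131 x 204.22 = 1.252 g, so %KHC8H4O4 = 1.252/1.7231 x 100 = 72.7%.

72.7%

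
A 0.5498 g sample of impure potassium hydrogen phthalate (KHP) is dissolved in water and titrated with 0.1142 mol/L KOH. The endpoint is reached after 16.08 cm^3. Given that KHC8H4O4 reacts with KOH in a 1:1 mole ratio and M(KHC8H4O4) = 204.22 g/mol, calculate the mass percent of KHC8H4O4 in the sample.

68.2%

n(KOH) = 0.1142 x 0.01608 = 0.001836 mol.
n(KHC8H4O4) = 0.001836 / 1 = 0.001836 mol.
mass of KHC8H4O4 = 0.001836 x 204.22 = 0.3750 g.
% purity = 0.3750 / 0.5498 x 100 = 68.2%.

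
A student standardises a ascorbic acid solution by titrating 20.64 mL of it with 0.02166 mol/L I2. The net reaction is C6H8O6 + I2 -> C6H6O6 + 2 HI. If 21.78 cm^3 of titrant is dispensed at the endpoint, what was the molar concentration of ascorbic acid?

n(I2) = 0.02166 x 0.02178 = 0.0004718 mol.
From the balanced equation, 1 mol I2 reacts with 1 mol ascorbic acid, so n(ascorbic acid) = 0.0004718 x 1/1 = 0.0004718 mol.
[ascorbic acid] = 0.0004718 / 0.02064 L = 0.0229 M.

0.0229 M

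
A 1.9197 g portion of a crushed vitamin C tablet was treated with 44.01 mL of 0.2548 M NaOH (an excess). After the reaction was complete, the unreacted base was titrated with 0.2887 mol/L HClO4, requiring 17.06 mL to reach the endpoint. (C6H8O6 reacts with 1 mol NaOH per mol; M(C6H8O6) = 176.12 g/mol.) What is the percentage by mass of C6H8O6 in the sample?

57.7%

Total n(NaOH) added = 0.2548 x 0.04401 = 0.01121 mol.
n(HClO4) used = 0.2887 x 0.01706 = 0.004925 mol, which equals the excess n(NaOH).
So n(NaOH) consumed by the sample = 0.01121 - 0.004925 = 0.006289 mol.
n(C6H8O6) = 0.006289 / 1 = 0.006289 mol.
mass C6H8O6 = 0.006289 x 176.12 = 1.108 g, so %C6H8O6 = 1.108/1.9197 x 100 = 57.7%.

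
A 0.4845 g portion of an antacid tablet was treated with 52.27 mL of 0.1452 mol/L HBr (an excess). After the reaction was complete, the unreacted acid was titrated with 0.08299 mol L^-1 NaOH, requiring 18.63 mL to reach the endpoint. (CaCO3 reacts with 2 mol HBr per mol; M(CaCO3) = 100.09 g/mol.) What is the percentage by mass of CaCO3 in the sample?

Total n(HBr) added = 0.1452 x 0.05227 = 0.007590 mol.
n(NaOH) used = 0.08299 x 0.01863 = 0.001546 mol, which equals the excess n(HBr).
So n(HBr) consumed by the sample = 0.007590 - 0.001546 = 0.006044 mol.
n(CaCO3) = 0.006044 / 2 = 0.003022 mol.
mass CaCO3 = 0.003022 x 100.09 = 0.3024 g, so %CaCO3 = 0.3024/0.4845 x 100 = 62.4%.

62.4%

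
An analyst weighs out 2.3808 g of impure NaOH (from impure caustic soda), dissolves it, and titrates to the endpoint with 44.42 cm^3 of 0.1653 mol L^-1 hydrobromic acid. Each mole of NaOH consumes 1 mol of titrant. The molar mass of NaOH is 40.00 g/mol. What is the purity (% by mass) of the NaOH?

n(HBr) = 0.1653 x 0.04442 = 0.007343 mol.
n(NaOH) = 0.007343 / 1 = 0.007343 mol.
mass of NaOH = 0.007343 x 40.00 = 0.2937 g.
% purity = 0.2937 / 2.3808 x 100 = 12.3%.

12.3%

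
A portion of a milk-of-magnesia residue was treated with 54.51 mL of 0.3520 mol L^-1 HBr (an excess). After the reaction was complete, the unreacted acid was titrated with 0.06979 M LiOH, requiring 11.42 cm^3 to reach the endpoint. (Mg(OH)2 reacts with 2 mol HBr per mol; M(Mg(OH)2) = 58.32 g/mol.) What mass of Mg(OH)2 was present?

Total n(HBr) added = 0.3520 x 0.05451 = 0.01919 mol.
n(LiOH) used = 0.06979 x 0.01142 = 0.0007970 mol, which equals the excess n(HBr).
So n(HBr) consumed by the sample = 0.01919 - 0.0007970 = 0.01839 mol.
n(Mg(OH)2) = 0.01839 / 2 = 0.009195 mol.
mass = 0.009195 mol x 58.32 g/mol = 0.536 g.

0.536 g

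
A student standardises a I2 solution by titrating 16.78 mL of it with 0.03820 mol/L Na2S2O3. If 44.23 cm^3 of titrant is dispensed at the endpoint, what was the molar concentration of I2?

n(Na2S2O3) = 0.03820 x 0.04423 = 0.001690 mol.
From the balanced equation, 2 mol Na2S2O3 reacts with 1 mol I2, so n(I2) = 0.001690 x 1/2 = 0.0008448 mol.
[I2] = 0.0008448 / 0.01678 L = 0.0503 M.

0.0503 M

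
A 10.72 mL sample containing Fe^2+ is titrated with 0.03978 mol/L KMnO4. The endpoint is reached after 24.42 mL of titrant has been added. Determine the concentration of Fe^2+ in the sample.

0.453 M

n(KMnO4) = 0.03978 x 0.02442 = 0.0009714 mol.
From the balanced equation, 1 mol KMnO4 reacts with 5 mol Fe^2+, so n(Fe^2+) = 0.0009714 x 5/1 = 0.004857 mol.
[Fe^2+] = 0.004857 / 0.01072 L = 0.453 M.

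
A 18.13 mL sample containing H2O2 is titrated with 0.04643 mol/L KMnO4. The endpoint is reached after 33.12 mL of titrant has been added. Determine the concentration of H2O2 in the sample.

0.212 M

n(KMnO4) = 0.04643 x 0.03312 = 0.001538 mol.
From the balanced equation, 2 mol KMnO4 reacts with 5 mol H2O2, so n(H2O2) = 0.001538 x 5/2 = 0.003844 mol.
[H2O2] = 0.003844 / 0.01813 L = 0.212 M.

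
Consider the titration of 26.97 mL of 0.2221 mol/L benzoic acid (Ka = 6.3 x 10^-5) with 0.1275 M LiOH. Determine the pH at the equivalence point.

n(C6H5COOH) = 0.2221 x 0.02697 = 0.005990 mol; V(LiOH) at equivalence = 0.005990/0.1275 = 0.04698 L.
At equivalence all the acid is converted to C6H5COO-; total volume = 0.02697 + 0.04698 = 0.07395 L, so [C6H5COO-] = 0.005990/0.07395 = 0.08100 M.
Kb = Kw/Ka = 1.0e-14 / 6.3 x 10^-5 = 1.59e-10.
[OH^-] = sqrt(Kb x [C6H5COO-]) = sqrt(1.59e-10 x 0.08100) = 3.59e-6 M.
pOH = 5.45, so pH = 14.00 - 5.45 = 8.55.

8.55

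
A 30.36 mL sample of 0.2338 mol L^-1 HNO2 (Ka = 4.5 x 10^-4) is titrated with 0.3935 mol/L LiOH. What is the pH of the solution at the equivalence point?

n(HNO2) = 0.2338 x 0.03036 = 0.007098 mol; V(LiOH) at equivalence = 0.007098/0.3935 = 0.01804 L.
At equivalence all the acid is converted to NO2-; total volume = 0.03036 + 0.01804 = 0.04840 L, so [NO2-] = 0.007098/0.04840 = 0.1467 M.
Kb = Kw/Ka = 1.0e-14 / 4.5 x 10^-4 = 2.22e-11.
[OH^-] = sqrt(Kb x [NO2-]) = sqrt(2.22e-11 x 0.1467) = 1.81e-6 M.
pOH = 5.74, so pH = 14.00 - 5.74 = 8.26.

8.26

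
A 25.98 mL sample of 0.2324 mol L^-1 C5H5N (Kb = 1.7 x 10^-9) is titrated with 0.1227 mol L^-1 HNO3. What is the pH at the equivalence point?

3.16

n(C5H5N) = 0.2324 x 0.02598 = 0.006038 mol; V(HNO3) at equivalence = 0.006038/0.1227 = 0.04921 L.
At equivalence the base is fully converted to C5H5NH+; total volume = 0.07519 L, so [C5H5NH+] = 0.006038/0.07519 = 0.08030 M.
Ka(C5H5NH+) = Kw/Kb = 1.0e-14 / 1.7 x 10^-9 = 5.88e-6.
[H^+] = sqrt(Ka x [C5H5NH+]) = sqrt(5.88e-6 x 0.08030) = 0.000687 M.
pH = -log(0.000687) = 3.16.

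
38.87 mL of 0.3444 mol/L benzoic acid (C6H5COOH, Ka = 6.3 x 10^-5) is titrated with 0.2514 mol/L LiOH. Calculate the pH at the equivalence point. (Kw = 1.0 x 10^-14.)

n(C6H5COOH) = 0.3444 x 0.03887 = 0.01339 mol; V(LiOH) at equivalence = 0.01339/0.2514 = 0.05325 L.
At equivalence all the acid is converted to C6H5COO-; total volume = 0.03887 + 0.05325 = 0.09212 L, so [C6H5COO-] = 0.01339/0.09212 = 0.1453 M.
Kb = Kw/Ka = 1.0e-14 / 6.3 x 10^-5 = 1.59e-10.
[OH^-] = sqrt(Kb x [C6H5COO-]) = sqrt(1.59e-10 x 0.1453) = 4.80e-6 M.
pOH = 5.32, so pH = 14.00 - 5.32 = 8.68.

8.68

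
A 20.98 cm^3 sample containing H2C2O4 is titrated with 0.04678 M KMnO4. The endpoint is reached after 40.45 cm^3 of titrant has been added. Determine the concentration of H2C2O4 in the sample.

n(KMnO4) = 0.04678 x 0.04045 = 0.001892 mol.
From the balanced equation, 2 mol KMnO4 reacts with 5 mol H2C2O4, so n(H2C2O4) = 0.001892 x 5/2 = 0.004731 mol.
[H2C2O4] = 0.004731 / 0.02098 L = 0.225 M.

0.225 M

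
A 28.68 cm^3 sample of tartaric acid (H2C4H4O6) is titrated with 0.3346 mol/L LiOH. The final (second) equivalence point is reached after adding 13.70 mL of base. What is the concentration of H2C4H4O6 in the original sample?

n(LiOH) = 0.3346 x 0.01370 = 0.004584 mol.
At the final (second) equivalence point, 2 mol OH^- react per mol H2C4H4O6, so n(H2C4H4O6) = 0.004584 / 2 = 0.002292 mol.
[H2C4H4O6] = 0.002292 / 0.02868 L = 0.0799 M.

0.0799 M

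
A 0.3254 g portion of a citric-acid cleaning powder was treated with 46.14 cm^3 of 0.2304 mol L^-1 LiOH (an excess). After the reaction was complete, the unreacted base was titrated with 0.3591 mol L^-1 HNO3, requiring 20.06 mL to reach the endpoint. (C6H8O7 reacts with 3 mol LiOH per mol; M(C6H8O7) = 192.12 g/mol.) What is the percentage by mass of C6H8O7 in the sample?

67.4%

Total n(LiOH) added = 0.2304 x 0.04614 = 0.01063 mol.
n(HNO3) used = 0.3591 x 0.02006 = 0.007204 mol, which equals the excess n(LiOH).
So n(LiOH) consumed by the sample = 0.01063 - 0.007204 = 0.003427 mol.
n(C6H8O7) = 0.003427 / 3 = 0.001142 mol.
mass C6H8O7 = 0.001142 x 192.12 = 0.2195 g, so %C6H8O7 = 0.2195/0.3254 x 100 = 67.4%.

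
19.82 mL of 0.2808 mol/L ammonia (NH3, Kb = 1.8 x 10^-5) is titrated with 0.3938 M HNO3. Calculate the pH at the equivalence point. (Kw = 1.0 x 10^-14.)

5.02

n(NH3) = 0.2808 x 0.01982 = 0.005565 mol; V(HNO3) at equivalence = 0.005565/0.3938 = 0.01413 L.
At equivalence the base is fully converted to NH4+; total volume = 0.03395 L, so [NH4+] = 0.005565/0.03395 = 0.1639 M.
Ka(NH4+) = Kw/Kb = 1.0e-14 / 1.8 x 10^-5 = 5.56e-10.
[H^+] = sqrt(Ka x [NH4+]) = sqrt(5.56e-10 x 0.1639) = 9.54e-6 M.
pH = -log(9.54e-6) = 5.02.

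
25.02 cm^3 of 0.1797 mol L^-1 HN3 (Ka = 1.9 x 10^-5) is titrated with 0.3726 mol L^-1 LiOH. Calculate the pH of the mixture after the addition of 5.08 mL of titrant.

4.58

Initial n(HN3) = 0.1797 x 0.02502 = 0.004496 mol.
n(LiOH) added = 0.3726 x 0.005080 = 0.001893 mol, converting that many moles of HN3 to N3-.
Remaining n(HN3) = 0.002603 mol; n(N3-) = 0.001893 mol.
By Henderson-Hasselbalch, pH = pKa + log([A^-]/[HA]) = 4.72 + log(0.001893/0.002603) = 4.72 + (-0.14) = 4.58.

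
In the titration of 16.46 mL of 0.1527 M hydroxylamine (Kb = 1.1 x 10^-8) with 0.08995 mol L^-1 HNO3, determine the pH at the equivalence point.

n(NH2OH) = 0.1527 x 0.01646 = 0.002513 mol; V(HNO3) at equivalence = 0.002513/0.08995 = 0.02794 L.
At equivalence the base is fully converted to NH3OH+; total volume = 0.04440 L, so [NH3OH+] = 0.002513/0.04440 = 0.05661 M.
Ka(NH3OH+) = Kw/Kb = 1.0e-14 / 1.1 x 10^-8 = 9.09e-7.
[H^+] = sqrt(Ka x [NH3OH+]) = sqrt(9.09e-7 x 0.05661) = 0.000227 M.
pH = -log(0.000227) = 3.64.

3.64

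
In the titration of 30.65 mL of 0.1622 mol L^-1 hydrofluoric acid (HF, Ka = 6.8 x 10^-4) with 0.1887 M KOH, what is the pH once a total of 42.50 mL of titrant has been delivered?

n(acid) = 0.1622 x 0.03065 = 0.004971 mol; n(KOH) added = 0.1887 x 0.04250 = 0.008020 mol.
Base is in excess by 0.008020 - 0.004971 = 0.003048 mol in a total volume of 0.07315 L.
[OH^-] = 0.003048/0.07315 = 0.04167 M, so pOH = 1.38 and pH = 14.00 - 1.38 = 12.62.

12.62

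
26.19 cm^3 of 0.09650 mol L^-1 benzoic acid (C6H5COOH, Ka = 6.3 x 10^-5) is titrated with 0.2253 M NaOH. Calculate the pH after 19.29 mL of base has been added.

n(acid) = 0.09650 x 0.02619 = 0.002527 mol; n(NaOH) added = 0.2253 x 0.01929 = 0.004346 mol.
Base is in excess by 0.004346 - 0.002527 = 0.001819 mol in a total volume of 0.04548 L.
[OH^-] = 0.001819/0.04548 = 0.03999 M, so pOH = 1.40 and pH = 14.00 - 1.40 = 12.60.

12.60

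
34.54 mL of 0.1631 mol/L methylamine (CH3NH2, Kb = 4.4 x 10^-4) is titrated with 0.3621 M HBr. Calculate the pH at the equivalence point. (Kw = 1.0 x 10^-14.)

5.80

n(CH3NH2) = 0.1631 x 0.03454 = 0.005633 mol; V(HBr) at equivalence = 0.005633/0.3621 = 0.01556 L.
At equivalence the base is fully converted to CH3NH3+; total volume = 0.05010 L, so [CH3NH3+] = 0.005633/0.05010 = 0.1124 M.
Ka(CH3NH3+) = Kw/Kb = 1.0e-14 / 4.4 x 10^-4 = 2.27e-11.
[H^+] = sqrt(Ka x [CH3NH3+]) = sqrt(2.27e-11 x 0.1124) = 1.60e-6 M.
pH = -log(1.60e-6) = 5.80.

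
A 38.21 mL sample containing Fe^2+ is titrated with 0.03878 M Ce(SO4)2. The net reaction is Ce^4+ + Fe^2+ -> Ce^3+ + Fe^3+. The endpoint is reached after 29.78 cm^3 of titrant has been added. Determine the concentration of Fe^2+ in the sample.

0.0302 M

n(Ce(SO4)2) = 0.03878 x 0.02978 = 0.001155 mol.
From the balanced equation, 1 mol Ce(SO4)2 reacts with 1 mol Fe^2+, so n(Fe^2+) = 0.001155 x 1/1 = 0.001155 mol.
[Fe^2+] = 0.001155 / 0.03821 L = 0.0302 M.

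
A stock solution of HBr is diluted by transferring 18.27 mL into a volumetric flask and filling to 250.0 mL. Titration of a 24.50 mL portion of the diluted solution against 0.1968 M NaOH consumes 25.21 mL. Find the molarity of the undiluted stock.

n(NaOH) = 0.1968 x 0.02521 = 0.004961 mol.
n(HBr) in the aliquot = 0.004961 mol.
[diluted HBr] = 0.004961 / 0.02450 = 0.2025 M.
Dilution factor = 250.0/18.27 = 13.68, so [stock] = 0.2025 x 13.68 = 2.77 M.

2.77 M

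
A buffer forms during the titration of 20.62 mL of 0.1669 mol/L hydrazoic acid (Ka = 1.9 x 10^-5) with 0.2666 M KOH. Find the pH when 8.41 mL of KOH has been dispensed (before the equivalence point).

4.99

Initial n(HN3) = 0.1669 x 0.02062 = 0.003441 mol.
n(KOH) added = 0.2666 x 0.008410 = 0.002242 mol, converting that many moles of HN3 to N3-.
Remaining n(HN3) = 0.001199 mol; n(N3-) = 0.002242 mol.
By Henderson-Hasselbalch, pH = pKa + log([A^-]/[HA]) = 4.72 + log(0.002242/0.001199) = 4.72 + (+0.27) = 4.99.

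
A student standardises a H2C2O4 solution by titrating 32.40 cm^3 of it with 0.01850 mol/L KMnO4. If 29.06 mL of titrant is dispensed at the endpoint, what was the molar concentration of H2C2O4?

n(KMnO4) = 0.01850 x 0.02906 = 0.0005376 mol.
From the balanced equation, 2 mol KMnO4 reacts with 5 mol H2C2O4, so n(H2C2O4) = 0.0005376 x 5/2 = 0.001344 mol.
[H2C2O4] = 0.001344 / 0.03240 L = 0.0415 M.

0.0415 M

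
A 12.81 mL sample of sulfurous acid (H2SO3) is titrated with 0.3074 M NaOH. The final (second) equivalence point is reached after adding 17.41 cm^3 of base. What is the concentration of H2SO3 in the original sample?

0.209 M

n(NaOH) = 0.3074 x 0.01741 = 0.005352 mol.
At the final (second) equivalence point, 2 mol OH^- react per mol H2SO3, so n(H2SO3) = 0.005352 / 2 = 0.002676 mol.
[H2SO3] = 0.002676 / 0.01281 L = 0.209 M.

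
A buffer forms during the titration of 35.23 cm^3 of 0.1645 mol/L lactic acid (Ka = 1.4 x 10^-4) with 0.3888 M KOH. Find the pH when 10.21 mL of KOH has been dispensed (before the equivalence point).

4.19

Initial n(HC3H5O3) = 0.1645 x 0.03523 = 0.005795 mol.
n(KOH) added = 0.3888 x 0.01021 = 0.003970 mol, converting that many moles of HC3H5O3 to C3H5O3-.
Remaining n(HC3H5O3) = 0.001826 mol; n(C3H5O3-) = 0.003970 mol.
By Henderson-Hasselbalch, pH = pKa + log([A^-]/[HA]) = 3.85 + log(0.003970/0.001826) = 3.85 + (+0.34) = 4.19.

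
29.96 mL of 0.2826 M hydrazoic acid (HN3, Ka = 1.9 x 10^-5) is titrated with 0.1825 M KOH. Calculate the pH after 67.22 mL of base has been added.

12.59

n(acid) = 0.2826 x 0.02996 = 0.008467 mol; n(KOH) added = 0.1825 x 0.06722 = 0.01227 mol.
Base is in excess by 0.01227 - 0.008467 = 0.003801 mol in a total volume of 0.09718 L.
[OH^-] = 0.003801/0.09718 = 0.03911 M, so pOH = 1.41 and pH = 14.00 - 1.41 = 12.59.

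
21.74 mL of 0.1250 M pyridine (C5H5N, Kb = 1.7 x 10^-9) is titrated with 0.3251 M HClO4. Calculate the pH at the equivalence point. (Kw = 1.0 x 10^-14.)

n(C5H5N) = 0.1250 x 0.02174 = 0.002717 mol; V(HClO4) at equivalence = 0.002717/0.3251 = 0.008359 L.
At equivalence the base is fully converted to C5H5NH+; total volume = 0.03010 L, so [C5H5NH+] = 0.002717/0.03010 = 0.09029 M.
Ka(C5H5NH+) = Kw/Kb = 1.0e-14 / 1.7 x 10^-9 = 5.88e-6.
[H^+] = sqrt(Ka x [C5H5NH+]) = sqrt(5.88e-6 x 0.09029) = 0.000729 M.
pH = -log(0.000729) = 3.14.

3.14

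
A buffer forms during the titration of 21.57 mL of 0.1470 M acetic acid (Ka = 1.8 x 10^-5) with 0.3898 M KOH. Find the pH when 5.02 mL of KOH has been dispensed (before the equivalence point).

4.95

Initial n(CH3COOH) = 0.1470 x 0.02157 = 0.003171 mol.
n(KOH) added = 0.3898 x 0.005020 = 0.001957 mol, converting that many moles of CH3COOH to CH3COO-.
Remaining n(CH3COOH) = 0.001214 mol; n(CH3COO-) = 0.001957 mol.
By Henderson-Hasselbalch, pH = pKa + log([A^-]/[HA]) = 4.74 + log(0.001957/0.001214) = 4.74 + (+0.21) = 4.95.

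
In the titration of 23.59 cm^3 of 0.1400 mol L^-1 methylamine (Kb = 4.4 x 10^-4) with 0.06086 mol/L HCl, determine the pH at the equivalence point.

n(CH3NH2) = 0.1400 x 0.02359 = 0.003303 mol; V(HCl) at equivalence = 0.003303/0.06086 = 0.05427 L.
At equivalence the base is fully converted to CH3NH3+; total volume = 0.07786 L, so [CH3NH3+] = 0.003303/0.07786 = 0.04242 M.
Ka(CH3NH3+) = Kw/Kb = 1.0e-14 / 4.4 x 10^-4 = 2.27e-11.
[H^+] = sqrt(Ka x [CH3NH3+]) = sqrt(2.27e-11 x 0.04242) = 9.82e-7 M.
pH = -log(9.82e-7) = 6.01.

6.01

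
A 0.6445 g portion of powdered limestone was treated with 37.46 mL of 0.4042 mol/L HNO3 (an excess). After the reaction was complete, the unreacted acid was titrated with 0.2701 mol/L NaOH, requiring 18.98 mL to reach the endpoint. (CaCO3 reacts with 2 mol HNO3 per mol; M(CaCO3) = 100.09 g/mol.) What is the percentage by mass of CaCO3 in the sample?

77.8%

Total n(HNO3) added = 0.4042 x 0.03746 = 0.01514 mol.
n(NaOH) used = 0.2701 x 0.01898 = 0.005126 mol, which equals the excess n(HNO3).
So n(HNO3) consumed by the sample = 0.01514 - 0.005126 = 0.01001 mol.
n(CaCO3) = 0.01001 / 2 = 0.005007 mol.
mass CaCO3 = 0.005007 x 100.09 = 0.5012 g, so %CaCO3 = 0.5012/0.6445 x 100 = 77.8%.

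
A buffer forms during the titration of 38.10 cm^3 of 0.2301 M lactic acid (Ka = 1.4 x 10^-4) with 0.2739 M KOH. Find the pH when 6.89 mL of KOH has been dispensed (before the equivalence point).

3.29

Initial n(HC3H5O3) = 0.2301 x 0.03810 = 0.008767 mol.
n(KOH) added = 0.2739 x 0.006890 = 0.001887 mol, converting that many moles of HC3H5O3 to C3H5O3-.
Remaining n(HC3H5O3) = 0.006880 mol; n(C3H5O3-) = 0.001887 mol.
By Henderson-Hasselbalch, pH = pKa + log([A^-]/[HA]) = 3.85 + log(0.001887/0.006880) = 3.85 + (-0.56) = 3.29.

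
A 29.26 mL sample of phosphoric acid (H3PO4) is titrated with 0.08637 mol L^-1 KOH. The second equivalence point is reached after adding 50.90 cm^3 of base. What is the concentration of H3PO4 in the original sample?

0.0751 M

n(KOH) = 0.08637 x 0.05090 = 0.004396 mol.
At the second equivalence point, 2 mol OH^- react per mol H3PO4, so n(H3PO4) = 0.004396 / 2 = 0.002198 mol.
[H3PO4] = 0.002198 / 0.02926 L = 0.0751 M.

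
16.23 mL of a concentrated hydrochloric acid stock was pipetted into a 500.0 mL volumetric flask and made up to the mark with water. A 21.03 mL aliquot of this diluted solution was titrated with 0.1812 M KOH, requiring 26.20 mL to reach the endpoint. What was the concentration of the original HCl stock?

n(KOH) = 0.1812 x 0.02620 = 0.004747 mol.
n(HCl) in the aliquot = 0.004747 mol.
[diluted HCl] = 0.004747 / 0.02103 = 0.2257 M.
Dilution factor = 500.0/16.23 = 30.81, so [stock] = 0.2257 x 30.81 = 6.95 M.

6.95 M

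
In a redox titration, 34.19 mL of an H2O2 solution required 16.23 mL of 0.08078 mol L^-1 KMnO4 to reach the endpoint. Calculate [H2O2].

n(KMnO4) = 0.08078 x 0.01623 = 0.001311 mol.
From the balanced equation, 2 mol KMnO4 reacts with 5 mol H2O2, so n(H2O2) = 0.001311 x 5/2 = 0.003278 mol.
[H2O2] = 0.003278 / 0.03419 L = 0.0959 M.

0.0959 M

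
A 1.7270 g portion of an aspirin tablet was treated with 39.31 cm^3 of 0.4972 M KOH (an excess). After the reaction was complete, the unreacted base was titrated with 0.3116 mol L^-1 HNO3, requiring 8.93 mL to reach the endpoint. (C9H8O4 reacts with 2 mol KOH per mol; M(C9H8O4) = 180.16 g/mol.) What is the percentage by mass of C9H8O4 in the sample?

87.4%

Total n(KOH) added = 0.4972 x 0.03931 = 0.01954 mol.
n(HNO3) used = 0.3116 x 0.008930 = 0.002783 mol, which equals the excess n(KOH).
So n(KOH) consumed by the sample = 0.01954 - 0.002783 = 0.01676 mol.
n(C9H8O4) = 0.01676 / 2 = 0.008381 mol.
mass C9H8O4 = 0.008381 x 180.16 = 1.510 g, so %C9H8O4 = 1.510/1.7270 x 100 = 87.4%.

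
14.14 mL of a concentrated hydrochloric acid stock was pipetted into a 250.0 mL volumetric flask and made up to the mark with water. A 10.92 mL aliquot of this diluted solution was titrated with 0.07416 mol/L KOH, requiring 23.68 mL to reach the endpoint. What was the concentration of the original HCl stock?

2.84 M

n(KOH) = 0.07416 x 0.02368 = 0.001756 mol.
n(HCl) in the aliquot = 0.001756 mol.
[diluted HCl] = 0.001756 / 0.01092 = 0.1608 M.
Dilution factor = 250.0/14.14 = 17.68, so [stock] = 0.1608 x 17.68 = 2.84 M.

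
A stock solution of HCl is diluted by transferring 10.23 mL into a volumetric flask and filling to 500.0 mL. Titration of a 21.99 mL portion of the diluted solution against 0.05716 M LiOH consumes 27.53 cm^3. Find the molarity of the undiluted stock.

n(LiOH) = 0.05716 x 0.02753 = 0.001574 mol.
n(HCl) in the aliquot = 0.001574 mol.
[diluted HCl] = 0.001574 / 0.02199 = 0.07156 M.
Dilution factor = 500.0/10.23 = 48.88, so [stock] = 0.07156 x 48.88 = 3.50 M.

3.50 M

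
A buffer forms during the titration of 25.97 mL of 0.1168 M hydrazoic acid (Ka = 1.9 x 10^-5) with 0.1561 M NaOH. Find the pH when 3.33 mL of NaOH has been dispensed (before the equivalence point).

Initial n(HN3) = 0.1168 x 0.02597 = 0.003033 mol.
n(NaOH) added = 0.1561 x 0.003330 = 0.0005198 mol, converting that many moles of HN3 to N3-.
Remaining n(HN3) = 0.002513 mol; n(N3-) = 0.0005198 mol.
By Henderson-Hasselbalch, pH = pKa + log([A^-]/[HA]) = 4.72 + log(0.0005198/0.002513) = 4.72 + (-0.68) = 4.04.

4.04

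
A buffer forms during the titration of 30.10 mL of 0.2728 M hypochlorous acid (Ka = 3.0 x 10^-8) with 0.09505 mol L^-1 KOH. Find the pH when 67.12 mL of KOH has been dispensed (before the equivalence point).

8.06

Initial n(HClO) = 0.2728 x 0.03010 = 0.008211 mol.
n(KOH) added = 0.09505 x 0.06712 = 0.006380 mol, converting that many moles of HClO to ClO-.
Remaining n(HClO) = 0.001832 mol; n(ClO-) = 0.006380 mol.
By Henderson-Hasselbalch, pH = pKa + log([A^-]/[HA]) = 7.52 + log(0.006380/0.001832) = 7.52 + (+0.54) = 8.06.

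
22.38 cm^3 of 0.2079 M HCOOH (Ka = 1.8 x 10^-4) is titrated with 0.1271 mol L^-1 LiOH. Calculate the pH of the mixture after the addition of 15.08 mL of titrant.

Initial n(HCOOH) = 0.2079 x 0.02238 = 0.004653 mol.
n(LiOH) added = 0.1271 x 0.01508 = 0.001917 mol, converting that many moles of HCOOH to HCOO-.
Remaining n(HCOOH) = 0.002736 mol; n(HCOO-) = 0.001917 mol.
By Henderson-Hasselbalch, pH = pKa + log([A^-]/[HA]) = 3.74 + log(0.001917/0.002736) = 3.74 + (-0.15) = 3.59.

3.59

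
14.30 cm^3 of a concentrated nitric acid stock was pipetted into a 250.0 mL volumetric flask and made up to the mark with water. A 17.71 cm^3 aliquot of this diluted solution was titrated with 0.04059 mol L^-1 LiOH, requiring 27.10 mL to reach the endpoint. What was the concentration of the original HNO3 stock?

1.09 M

n(LiOH) = 0.04059 x 0.02710 = 0.001100 mol.
n(HNO3) in the aliquot = 0.001100 mol.
[diluted HNO3] = 0.001100 / 0.01771 = 0.06211 M.
Dilution factor = 250.0/14.30 = 17.48, so [stock] = 0.06211 x 17.48 = 1.09 M.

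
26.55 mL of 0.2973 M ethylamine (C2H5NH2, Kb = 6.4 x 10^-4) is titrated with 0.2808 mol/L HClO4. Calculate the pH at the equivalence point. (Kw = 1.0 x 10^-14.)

n(C2H5NH2) = 0.2973 x 0.02655 = 0.007893 mol; V(HClO4) at equivalence = 0.007893/0.2808 = 0.02811 L.
At equivalence the base is fully converted to C2H5NH3+; total volume = 0.05466 L, so [C2H5NH3+] = 0.007893/0.05466 = 0.1444 M.
Ka(C2H5NH3+) = Kw/Kb = 1.0e-14 / 6.4 x 10^-4 = 1.56e-11.
[H^+] = sqrt(Ka x [C2H5NH3+]) = sqrt(1.56e-11 x 0.1444) = 1.50e-6 M.
pH = -log(1.50e-6) = 5.82.

5.82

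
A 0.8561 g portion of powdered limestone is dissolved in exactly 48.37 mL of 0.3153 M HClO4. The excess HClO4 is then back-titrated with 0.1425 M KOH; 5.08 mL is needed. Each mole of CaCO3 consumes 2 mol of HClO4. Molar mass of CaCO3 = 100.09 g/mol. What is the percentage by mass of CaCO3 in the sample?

Total n(HClO4) added = 0.3153 x 0.04837 = 0.01525 mol.
n(KOH) used = 0.1425 x 0.005080 = 0.0007239 mol, which equals the excess n(HClO4).
So n(HClO4) consumed by the sample = 0.01525 - 0.0007239 = 0.01453 mol.
n(CaCO3) = 0.01453 / 2 = 0.007264 mol.
mass CaCO3 = 0.007264 x 100.09 = 0.7270 g, so %CaCO3 = 0.7270/0.8561 x 100 = 84.9%.

84.9%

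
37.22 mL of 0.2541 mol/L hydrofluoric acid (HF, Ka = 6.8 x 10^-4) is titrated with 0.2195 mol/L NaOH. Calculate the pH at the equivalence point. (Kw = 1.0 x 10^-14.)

8.12

n(HF) = 0.2541 x 0.03722 = 0.009458 mol; V(NaOH) at equivalence = 0.009458/0.2195 = 0.04309 L.
At equivalence all the acid is converted to F-; total volume = 0.03722 + 0.04309 = 0.08031 L, so [F-] = 0.009458/0.08031 = 0.1178 M.
Kb = Kw/Ka = 1.0e-14 / 6.8 x 10^-4 = 1.47e-11.
[OH^-] = sqrt(Kb x [F-]) = sqrt(1.47e-11 x 0.1178) = 1.32e-6 M.
pOH = 5.88, so pH = 14.00 - 5.88 = 8.12.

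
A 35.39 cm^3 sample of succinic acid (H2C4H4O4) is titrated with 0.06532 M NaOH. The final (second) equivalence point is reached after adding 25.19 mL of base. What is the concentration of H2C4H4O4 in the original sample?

n(NaOH) = 0.06532 x 0.02519 = 0.001645 mol.
At the final (second) equivalence point, 2 mol OH^- react per mol H2C4H4O4, so n(H2C4H4O4) = 0.001645 / 2 = 0.0008227 mol.
[H2C4H4O4] = 0.0008227 / 0.03539 L = 0.0232 M.

0.0232 M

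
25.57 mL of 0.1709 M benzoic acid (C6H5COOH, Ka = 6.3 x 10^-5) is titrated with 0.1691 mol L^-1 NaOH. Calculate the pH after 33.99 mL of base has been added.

12.36

n(acid) = 0.1709 x 0.02557 = 0.004370 mol; n(NaOH) added = 0.1691 x 0.03399 = 0.005748 mol.
Base is in excess by 0.005748 - 0.004370 = 0.001378 mol in a total volume of 0.05956 L.
[OH^-] = 0.001378/0.05956 = 0.02313 M, so pOH = 1.64 and pH = 14.00 - 1.64 = 12.36.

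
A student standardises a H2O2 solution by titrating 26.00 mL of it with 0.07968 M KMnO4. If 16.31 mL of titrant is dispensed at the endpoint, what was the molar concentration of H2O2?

n(KMnO4) = 0.07968 x 0.01631 = 0.001300 mol.
From the balanced equation, 2 mol KMnO4 reacts with 5 mol H2O2, so n(H2O2) = 0.001300 x 5/2 = 0.003249 mol.
[H2O2] = 0.003249 / 0.02600 L = 0.125 M.

0.125 M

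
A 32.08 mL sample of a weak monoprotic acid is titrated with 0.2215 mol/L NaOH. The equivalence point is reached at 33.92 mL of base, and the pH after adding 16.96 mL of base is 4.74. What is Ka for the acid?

16.96 mL is half of the equivalence volume, so this is the half-equivalence point where [HA] = [A^-].
At half-equivalence pH = pKa, so pKa = 4.74.
Ka = 10^(-4.74) = 1.8 x 10^-5.

1.8 x 10^-5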